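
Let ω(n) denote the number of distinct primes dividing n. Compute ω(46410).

6

46410 = 2 · 23205
23205 = 3 · 7735
7735 = 5 · 1547
1547 = 7 · 221
221 = 13 · 17
46410 = 2 · 3 · 5 · 7 · 13 · 17, which has 6 distinct prime factors.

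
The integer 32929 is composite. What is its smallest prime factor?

13

32929 is odd.
Digit sum 25, not divisible by 3.
Ends in 9: not divisible by 5.
7: 32929 = 7·4704 + 1
11: 32929 = 11·2993 + 6
13: 32929 = 13·2533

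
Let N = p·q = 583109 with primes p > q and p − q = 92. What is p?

811

Since p = q + 92, we have 583109 = q(q + 92), so q² + 92q − 583109 = 0.
Discriminant: 92² + 4·583109 = 8464 + 2332436 = 2340900; √2340900 = 1530.
q = (−92 + 1530)/2 = 719, and p = q + 92 = 811.
Check: 719 · 811 = 583109.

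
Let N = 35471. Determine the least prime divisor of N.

35471 is odd.
Digit sum 20, not divisible by 3.
Ends in 1: not divisible by 5.
7: 35471 = 7·5067 + 2
11: 35471 = 11·3224 + 7
13: 35471 = 13·2728 + 7
17: 35471 = 17·2086 + 9
19: 35471 = 19·1866 + 17
23: 35471 = 23·1542 + 5
29: 35471 = 29·1223 + 4
31: 35471 = 31·1144 + 7
37: 35471 = 37·958 + 25
41: 35471 = 41·865 + 6
43: 35471 = 43·824 + 39
47: 35471 = 47·754 + 33
53: 35471 = 53·669 + 14
59: 35471 = 59·601 + 12
61: 35471 = 61·581 + 30
67: 35471 = 67·529 + 28
71: 35471 = 71·499 + 42
73: 35471 = 73·485 + 66
79: 35471 = 79·449

79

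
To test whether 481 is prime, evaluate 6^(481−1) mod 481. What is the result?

1

6^1 ≡ 6 (mod 481)
6^2 ≡ 6^2 = 36 ≡ 36 (mod 481)
6^4 ≡ 36^2 = 1296 ≡ 334 (mod 481)
6^8 ≡ 334^2 = 111556 ≡ 445 (mod 481)
6^16 ≡ 445^2 = 198025 ≡ 334 (mod 481)
6^32 ≡ 334^2 = 111556 ≡ 445 (mod 481)
6^64 ≡ 445^2 = 198025 ≡ 334 (mod 481)
6^128 ≡ 334^2 = 111556 ≡ 445 (mod 481)
6^256 ≡ 445^2 = 198025 ≡ 334 (mod 481)
480 = 256 + 128 + 64 + 32 in binary powers of 2.
So 6^480 ≡ 334 · 445 · 334 · 445 ≡ 1 (mod 481).
Since the result is 1, base 6 gives no evidence that 481 is composite.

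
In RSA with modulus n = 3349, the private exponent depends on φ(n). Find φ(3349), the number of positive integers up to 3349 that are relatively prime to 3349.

3136

Factor: 3349 = 17 · 197.
φ(3349) = (17−1) · (197−1) = 16 · 196 = 3136.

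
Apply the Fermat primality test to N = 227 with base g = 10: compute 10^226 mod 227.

10^1 ≡ 10 (mod 227)
10^2 ≡ 10^2 = 100 ≡ 100 (mod 227)
10^4 ≡ 100^2 = 10000 ≡ 12 (mod 227)
10^8 ≡ 12^2 = 144 ≡ 144 (mod 227)
10^16 ≡ 144^2 = 20736 ≡ 79 (mod 227)
10^32 ≡ 79^2 = 6241 ≡ 112 (mod 227)
10^64 ≡ 112^2 = 12544 ≡ 59 (mod 227)
10^128 ≡ 59^2 = 3481 ≡ 76 (mod 227)
226 = 128 + 64 + 32 + 2 in binary powers of 2.
So 10^226 ≡ 76 · 59 · 112 · 100 ≡ 1 (mod 227).
Since the result is 1, base 10 gives no evidence that 227 is composite.

1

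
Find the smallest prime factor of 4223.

41

4223 is odd.
Digit sum 11, not divisible by 3.
Ends in 3: not divisible by 5.
7: 4223 = 7·603 + 2
11: 4223 = 11·383 + 10
13: 4223 = 13·324 + 11
17: 4223 = 17·248 + 7
19: 4223 = 19·222 + 5
23: 4223 = 23·183 + 14
29: 4223 = 29·145 + 18
31: 4223 = 31·136 + 7
37: 4223 = 37·114 + 5
41: 4223 = 41·103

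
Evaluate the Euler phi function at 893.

828

Factor: 893 = 19 · 47.
φ(893) = (19−1) · (47−1) = 18 · 46 = 828.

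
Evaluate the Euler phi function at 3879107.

3801600

Factor: 3879107 = 101 · 193 · 199.
φ(3879107) = (101−1) · (193−1) · (199−1) = 100 · 192 · 198 = 3801600.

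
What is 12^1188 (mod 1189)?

146

12^1 ≡ 12 (mod 1189)
12^2 ≡ 12^2 = 144 ≡ 144 (mod 1189)
12^4 ≡ 144^2 = 20736 ≡ 523 (mod 1189)
12^8 ≡ 523^2 = 273529 ≡ 59 (mod 1189)
12^16 ≡ 59^2 = 3481 ≡ 1103 (mod 1189)
12^32 ≡ 1103^2 = 1216609 ≡ 262 (mod 1189)
12^64 ≡ 262^2 = 68644 ≡ 871 (mod 1189)
12^128 ≡ 871^2 = 758641 ≡ 59 (mod 1189)
12^256 ≡ 59^2 = 3481 ≡ 1103 (mod 1189)
12^512 ≡ 1103^2 = 1216609 ≡ 262 (mod 1189)
12^1024 ≡ 262^2 = 68644 ≡ 871 (mod 1189)
1188 = 1024 + 128 + 32 + 4 in binary powers of 2.
So 12^1188 ≡ 871 · 59 · 262 · 523 ≡ 146 (mod 1189).
Since 146 ≠ 1, base 12 is a Fermat witness: 1189 is composite.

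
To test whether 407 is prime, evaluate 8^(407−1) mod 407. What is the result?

344

8^1 ≡ 8 (mod 407)
8^2 ≡ 8^2 = 64 ≡ 64 (mod 407)
8^4 ≡ 64^2 = 4096 ≡ 26 (mod 407)
8^8 ≡ 26^2 = 676 ≡ 269 (mod 407)
8^16 ≡ 269^2 = 72361 ≡ 322 (mod 407)
8^32 ≡ 322^2 = 103684 ≡ 306 (mod 407)
8^64 ≡ 306^2 = 93636 ≡ 26 (mod 407)
8^128 ≡ 26^2 = 676 ≡ 269 (mod 407)
8^256 ≡ 269^2 = 72361 ≡ 322 (mod 407)
406 = 256 + 128 + 16 + 4 + 2 in binary powers of 2.
So 8^406 ≡ 322 · 269 · 322 · 26 · 64 ≡ 344 (mod 407).
Since 344 ≠ 1, base 8 is a Fermat witness: 407 is composite.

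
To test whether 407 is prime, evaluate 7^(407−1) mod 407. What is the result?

7^1 ≡ 7 (mod 407)
7^2 ≡ 7^2 = 49 ≡ 49 (mod 407)
7^4 ≡ 49^2 = 2401 ≡ 366 (mod 407)
7^8 ≡ 366^2 = 133956 ≡ 53 (mod 407)
7^16 ≡ 53^2 = 2809 ≡ 367 (mod 407)
7^32 ≡ 367^2 = 134689 ≡ 379 (mod 407)
7^64 ≡ 379^2 = 143641 ≡ 377 (mod 407)
7^128 ≡ 377^2 = 142129 ≡ 86 (mod 407)
7^256 ≡ 86^2 = 7396 ≡ 70 (mod 407)
406 = 256 + 128 + 16 + 4 + 2 in binary powers of 2.
So 7^406 ≡ 70 · 86 · 367 · 366 · 49 ≡ 81 (mod 407).
Since 81 ≠ 1, base 7 is a Fermat witness: 407 is composite.

81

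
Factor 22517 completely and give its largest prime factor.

22517 = 11 · 2047
2047 = 23 · 89
89 is prime.
So 22517 = 11 · 23 · 89; the largest prime factor is 89.

89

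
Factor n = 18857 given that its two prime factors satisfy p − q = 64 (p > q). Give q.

109

Since p = q + 64, we have 18857 = q(q + 64), so q² + 64q − 18857 = 0.
Discriminant: 64² + 4·18857 = 4096 + 75428 = 79524; √79524 = 282.
q = (−64 + 282)/2 = 109, and p = q + 64 = 173.
Check: 109 · 173 = 18857.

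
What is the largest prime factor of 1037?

1037 = 17 · 61
61 is prime.
So 1037 = 17 · 61; the largest prime factor is 61.

61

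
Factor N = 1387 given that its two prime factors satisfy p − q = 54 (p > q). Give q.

19

Since p = q + 54, we have 1387 = q(q + 54), so q² + 54q − 1387 = 0.
Discriminant: 54² + 4·1387 = 2916 + 5548 = 8464; √8464 = 92.
q = (−54 + 92)/2 = 19, and p = q + 54 = 73.
Check: 19 · 73 = 1387.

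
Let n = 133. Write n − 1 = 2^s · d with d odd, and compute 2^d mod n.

133 − 1 = 132 = 2^2 · 33, so d = 33.
2^1 ≡ 2 (mod 133)
2^2 ≡ 2^2 = 4 ≡ 4 (mod 133)
2^4 ≡ 4^2 = 16 ≡ 16 (mod 133)
2^8 ≡ 16^2 = 256 ≡ 123 (mod 133)
2^16 ≡ 123^2 = 15129 ≡ 100 (mod 133)
2^32 ≡ 100^2 = 10000 ≡ 25 (mod 133)
33 = 32 + 1 in binary powers of 2.
So 2^33 ≡ 25 · 2 ≡ 50 (mod 133).
Squaring chain: 50 → 106; never reaches −1, so base 2 is a Miller–Rabin witness that 133 is composite.

50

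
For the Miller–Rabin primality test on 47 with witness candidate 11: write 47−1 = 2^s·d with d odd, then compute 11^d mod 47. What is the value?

46

47 − 1 = 46 = 2^1 · 23, so d = 23.
11^1 ≡ 11 (mod 47)
11^2 ≡ 11^2 = 121 ≡ 27 (mod 47)
11^4 ≡ 27^2 = 729 ≡ 24 (mod 47)
11^8 ≡ 24^2 = 576 ≡ 12 (mod 47)
11^16 ≡ 12^2 = 144 ≡ 3 (mod 47)
23 = 16 + 4 + 2 + 1 in binary powers of 2.
So 11^23 ≡ 3 · 24 · 27 · 11 ≡ 46 (mod 47).
Since 11^d ≡ 46 (mod 47), base 11 does not prove 47 composite.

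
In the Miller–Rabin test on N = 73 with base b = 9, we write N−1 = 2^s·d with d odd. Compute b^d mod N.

72

73 − 1 = 72 = 2^3 · 9, so d = 9.
9^1 ≡ 9 (mod 73)
9^2 ≡ 9^2 = 81 ≡ 8 (mod 73)
9^4 ≡ 8^2 = 64 ≡ 64 (mod 73)
9^8 ≡ 64^2 = 4096 ≡ 8 (mod 73)
9 = 8 + 1 in binary powers of 2.
So 9^9 ≡ 8 · 9 ≡ 72 (mod 73).
Since 9^d ≡ 72 (mod 73), base 9 does not prove 73 composite.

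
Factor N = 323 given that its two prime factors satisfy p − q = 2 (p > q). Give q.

Since p = q + 2, we have 323 = q(q + 2), so q² + 2q − 323 = 0.
Discriminant: 2² + 4·323 = 4 + 1292 = 1296; √1296 = 36.
q = (−2 + 36)/2 = 17, and p = q + 2 = 19.
Check: 17 · 19 = 323.

17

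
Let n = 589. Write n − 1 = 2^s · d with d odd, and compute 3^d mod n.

589 − 1 = 588 = 2^2 · 147, so d = 147.
3^1 ≡ 3 (mod 589)
3^2 ≡ 3^2 = 9 ≡ 9 (mod 589)
3^4 ≡ 9^2 = 81 ≡ 81 (mod 589)
3^8 ≡ 81^2 = 6561 ≡ 82 (mod 589)
3^16 ≡ 82^2 = 6724 ≡ 245 (mod 589)
3^32 ≡ 245^2 = 60025 ≡ 536 (mod 589)
3^64 ≡ 536^2 = 287296 ≡ 453 (mod 589)
3^128 ≡ 453^2 = 205209 ≡ 237 (mod 589)
147 = 128 + 16 + 2 + 1 in binary powers of 2.
So 3^147 ≡ 237 · 245 · 9 · 3 ≡ 426 (mod 589).
Squaring chain: 426 → 64; never reaches −1, so base 3 is a Miller–Rabin witness that 589 is composite.

426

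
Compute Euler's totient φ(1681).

Factor: 1681 = 41^2.
φ(1681) = 41^1·(41−1) = 1640.

1640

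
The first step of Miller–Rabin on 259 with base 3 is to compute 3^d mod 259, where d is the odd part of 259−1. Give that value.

27

259 − 1 = 258 = 2^1 · 129, so d = 129.
3^1 ≡ 3 (mod 259)
3^2 ≡ 3^2 = 9 ≡ 9 (mod 259)
3^4 ≡ 9^2 = 81 ≡ 81 (mod 259)
3^8 ≡ 81^2 = 6561 ≡ 86 (mod 259)
3^16 ≡ 86^2 = 7396 ≡ 144 (mod 259)
3^32 ≡ 144^2 = 20736 ≡ 16 (mod 259)
3^64 ≡ 16^2 = 256 ≡ 256 (mod 259)
3^128 ≡ 256^2 = 65536 ≡ 9 (mod 259)
129 = 128 + 1 in binary powers of 2.
So 3^129 ≡ 9 · 3 ≡ 27 (mod 259).
Squaring chain: 27; never reaches −1, so base 3 is a Miller–Rabin witness that 259 is composite.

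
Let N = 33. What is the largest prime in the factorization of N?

11

33 = 3 · 11
11 is prime.
So 33 = 3 · 11; the largest prime factor is 11.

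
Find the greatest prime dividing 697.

41

697 = 17 · 41
41 is prime.
So 697 = 17 · 41; the largest prime factor is 41.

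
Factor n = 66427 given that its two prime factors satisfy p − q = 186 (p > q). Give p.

Since p = q + 186, we have 66427 = q(q + 186), so q² + 186q − 66427 = 0.
Discriminant: 186² + 4·66427 = 34596 + 265708 = 300304; √300304 = 548.
q = (−186 + 548)/2 = 181, and p = q + 186 = 367.
Check: 181 · 367 = 66427.

367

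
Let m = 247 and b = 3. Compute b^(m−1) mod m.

3^1 ≡ 3 (mod 247)
3^2 ≡ 3^2 = 9 ≡ 9 (mod 247)
3^4 ≡ 9^2 = 81 ≡ 81 (mod 247)
3^8 ≡ 81^2 = 6561 ≡ 139 (mod 247)
3^16 ≡ 139^2 = 19321 ≡ 55 (mod 247)
3^32 ≡ 55^2 = 3025 ≡ 61 (mod 247)
3^64 ≡ 61^2 = 3721 ≡ 16 (mod 247)
3^128 ≡ 16^2 = 256 ≡ 9 (mod 247)
246 = 128 + 64 + 32 + 16 + 4 + 2 in binary powers of 2.
So 3^246 ≡ 9 · 16 · 61 · 55 · 81 · 9 ≡ 144 (mod 247).
Since 144 ≠ 1, base 3 is a Fermat witness: 247 is composite.

144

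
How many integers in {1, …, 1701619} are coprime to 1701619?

Factor: 1701619 = 59 · 151 · 191.
φ(1701619) = (59−1) · (151−1) · (191−1) = 58 · 150 · 190 = 1653000.

1653000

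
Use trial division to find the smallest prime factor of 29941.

79

29941 is odd.
Digit sum 25, not divisible by 3.
Ends in 1: not divisible by 5.
7: 29941 = 7·4277 + 2
11: 29941 = 11·2721 + 10
13: 29941 = 13·2303 + 2
17: 29941 = 17·1761 + 4
19: 29941 = 19·1575 + 16
23: 29941 = 23·1301 + 18
29: 29941 = 29·1032 + 13
31: 29941 = 31·965 + 26
37: 29941 = 37·809 + 8
41: 29941 = 41·730 + 11
43: 29941 = 43·696 + 13
47: 29941 = 47·637 + 2
53: 29941 = 53·564 + 49
59: 29941 = 59·507 + 28
61: 29941 = 61·490 + 51
67: 29941 = 67·446 + 59
71: 29941 = 71·421 + 50
73: 29941 = 73·410 + 11
79: 29941 = 79·379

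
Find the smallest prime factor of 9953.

37

9953 is odd.
Digit sum 26, not divisible by 3.
Ends in 3: not divisible by 5.
7: 9953 = 7·1421 + 6
11: 9953 = 11·904 + 9
13: 9953 = 13·765 + 8
17: 9953 = 17·585 + 8
19: 9953 = 19·523 + 16
23: 9953 = 23·432 + 17
29: 9953 = 29·343 + 6
31: 9953 = 31·321 + 2
37: 9953 = 37·269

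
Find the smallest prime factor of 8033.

8033 is odd.
Digit sum 14, not divisible by 3.
Ends in 3: not divisible by 5.
7: 8033 = 7·1147 + 4
11: 8033 = 11·730 + 3
13: 8033 = 13·617 + 12
17: 8033 = 17·472 + 9
19: 8033 = 19·422 + 15
23: 8033 = 23·349 + 6
29: 8033 = 29·277

29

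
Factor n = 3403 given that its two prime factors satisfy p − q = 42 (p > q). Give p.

83

Since p = q + 42, we have 3403 = q(q + 42), so q² + 42q − 3403 = 0.
Discriminant: 42² + 4·3403 = 1764 + 13612 = 15376; √15376 = 124.
q = (−42 + 124)/2 = 41, and p = q + 42 = 83.
Check: 41 · 83 = 3403.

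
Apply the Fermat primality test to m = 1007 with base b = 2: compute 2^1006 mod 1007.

2^1 ≡ 2 (mod 1007)
2^2 ≡ 2^2 = 4 ≡ 4 (mod 1007)
2^4 ≡ 4^2 = 16 ≡ 16 (mod 1007)
2^8 ≡ 16^2 = 256 ≡ 256 (mod 1007)
2^16 ≡ 256^2 = 65536 ≡ 81 (mod 1007)
2^32 ≡ 81^2 = 6561 ≡ 519 (mod 1007)
2^64 ≡ 519^2 = 269361 ≡ 492 (mod 1007)
2^128 ≡ 492^2 = 242064 ≡ 384 (mod 1007)
2^256 ≡ 384^2 = 147456 ≡ 434 (mod 1007)
2^512 ≡ 434^2 = 188356 ≡ 47 (mod 1007)
1006 = 512 + 256 + 128 + 64 + 32 + 8 + 4 + 2 in binary powers of 2.
So 2^1006 ≡ 47 · 434 · 384 · 492 · 519 · 256 · 16 · 4 ≡ 271 (mod 1007).
Since 271 ≠ 1, base 2 is a Fermat witness: 1007 is composite.

271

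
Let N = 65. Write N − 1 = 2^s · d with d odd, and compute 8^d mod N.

8

65 − 1 = 64 = 2^6 · 1, so d = 1.
8^1 ≡ 8 (mod 65)
1 = 1 in binary powers of 2.
So 8^1 ≡ 8 ≡ 8 (mod 65).
Squaring chain: 8 → 64 → 1 → 1 → 1 → 1; reaches −1, so base 8 does not prove 65 composite.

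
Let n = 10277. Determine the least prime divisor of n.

43

10277 is odd.
Digit sum 17, not divisible by 3.
Ends in 7: not divisible by 5.
7: 10277 = 7·1468 + 1
11: 10277 = 11·934 + 3
13: 10277 = 13·790 + 7
17: 10277 = 17·604 + 9
19: 10277 = 19·540 + 17
23: 10277 = 23·446 + 19
29: 10277 = 29·354 + 11
31: 10277 = 31·331 + 16
37: 10277 = 37·277 + 28
41: 10277 = 41·250 + 27
43: 10277 = 43·239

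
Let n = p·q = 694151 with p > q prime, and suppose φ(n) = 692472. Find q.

φ(n) = (p−1)(q−1) = n − (p+q) + 1, so p + q = 694151 − 692472 + 1 = 1680.
p and q are the roots of t² − 1680t + 694151 = 0.
Discriminant: 1680² − 4·694151 = 2822400 − 2776604 = 45796; √45796 = 214.
q = (1680 − 214)/2 = 733, p = (1680 + 214)/2 = 947.
Check: 733 · 947 = 694151.

733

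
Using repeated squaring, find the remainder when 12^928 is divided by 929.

12^1 ≡ 12 (mod 929)
12^2 ≡ 12^2 = 144 ≡ 144 (mod 929)
12^4 ≡ 144^2 = 20736 ≡ 298 (mod 929)
12^8 ≡ 298^2 = 88804 ≡ 549 (mod 929)
12^16 ≡ 549^2 = 301401 ≡ 405 (mod 929)
12^32 ≡ 405^2 = 164025 ≡ 521 (mod 929)
12^64 ≡ 521^2 = 271441 ≡ 173 (mod 929)
12^128 ≡ 173^2 = 29929 ≡ 201 (mod 929)
12^256 ≡ 201^2 = 40401 ≡ 454 (mod 929)
12^512 ≡ 454^2 = 206116 ≡ 807 (mod 929)
928 = 512 + 256 + 128 + 32 in binary powers of 2.
So 12^928 ≡ 807 · 454 · 201 · 521 ≡ 1 (mod 929).
Since the result is 1, base 12 gives no evidence that 929 is composite.

1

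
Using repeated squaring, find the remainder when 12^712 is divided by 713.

12^1 ≡ 12 (mod 713)
12^2 ≡ 12^2 = 144 ≡ 144 (mod 713)
12^4 ≡ 144^2 = 20736 ≡ 59 (mod 713)
12^8 ≡ 59^2 = 3481 ≡ 629 (mod 713)
12^16 ≡ 629^2 = 395641 ≡ 639 (mod 713)
12^32 ≡ 639^2 = 408321 ≡ 485 (mod 713)
12^64 ≡ 485^2 = 235225 ≡ 648 (mod 713)
12^128 ≡ 648^2 = 419904 ≡ 660 (mod 713)
12^256 ≡ 660^2 = 435600 ≡ 670 (mod 713)
12^512 ≡ 670^2 = 448900 ≡ 423 (mod 713)
712 = 512 + 128 + 64 + 8 in binary powers of 2.
So 12^712 ≡ 423 · 660 · 648 · 629 ≡ 100 (mod 713).
Since 100 ≠ 1, base 12 is a Fermat witness: 713 is composite.

100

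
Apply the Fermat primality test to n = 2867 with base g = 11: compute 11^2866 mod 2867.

914

11^1 ≡ 11 (mod 2867)
11^2 ≡ 11^2 = 121 ≡ 121 (mod 2867)
11^4 ≡ 121^2 = 14641 ≡ 306 (mod 2867)
11^8 ≡ 306^2 = 93636 ≡ 1892 (mod 2867)
11^16 ≡ 1892^2 = 3579664 ≡ 1648 (mod 2867)
11^32 ≡ 1648^2 = 2715904 ≡ 855 (mod 2867)
11^64 ≡ 855^2 = 731025 ≡ 2807 (mod 2867)
11^128 ≡ 2807^2 = 7879249 ≡ 733 (mod 2867)
11^256 ≡ 733^2 = 537289 ≡ 1160 (mod 2867)
11^512 ≡ 1160^2 = 1345600 ≡ 977 (mod 2867)
11^1024 ≡ 977^2 = 954529 ≡ 2685 (mod 2867)
11^2048 ≡ 2685^2 = 7209225 ≡ 1587 (mod 2867)
2866 = 2048 + 512 + 256 + 32 + 16 + 2 in binary powers of 2.
So 11^2866 ≡ 1587 · 977 · 1160 · 855 · 1648 · 121 ≡ 914 (mod 2867).
Since 914 ≠ 1, base 11 is a Fermat witness: 2867 is composite.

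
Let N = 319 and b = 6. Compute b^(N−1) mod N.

103

6^1 ≡ 6 (mod 319)
6^2 ≡ 6^2 = 36 ≡ 36 (mod 319)
6^4 ≡ 36^2 = 1296 ≡ 20 (mod 319)
6^8 ≡ 20^2 = 400 ≡ 81 (mod 319)
6^16 ≡ 81^2 = 6561 ≡ 181 (mod 319)
6^32 ≡ 181^2 = 32761 ≡ 223 (mod 319)
6^64 ≡ 223^2 = 49729 ≡ 284 (mod 319)
6^128 ≡ 284^2 = 80656 ≡ 268 (mod 319)
6^256 ≡ 268^2 = 71824 ≡ 49 (mod 319)
318 = 256 + 32 + 16 + 8 + 4 + 2 in binary powers of 2.
So 6^318 ≡ 49 · 223 · 181 · 81 · 20 · 36 ≡ 103 (mod 319).
Since 103 ≠ 1, base 6 is a Fermat witness: 319 is composite.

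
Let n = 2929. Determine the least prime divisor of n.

2929 is odd.
Digit sum 22, not divisible by 3.
Ends in 9: not divisible by 5.
7: 2929 = 7·418 + 3
11: 2929 = 11·266 + 3
13: 2929 = 13·225 + 4
17: 2929 = 17·172 + 5
19: 2929 = 19·154 + 3
23: 2929 = 23·127 + 8
29: 2929 = 29·101

29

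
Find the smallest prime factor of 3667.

19

3667 is odd.
Digit sum 22, not divisible by 3.
Ends in 7: not divisible by 5.
7: 3667 = 7·523 + 6
11: 3667 = 11·333 + 4
13: 3667 = 13·282 + 1
17: 3667 = 17·215 + 12
19: 3667 = 19·193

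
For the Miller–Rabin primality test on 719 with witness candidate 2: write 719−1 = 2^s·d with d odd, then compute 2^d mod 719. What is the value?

1

719 − 1 = 718 = 2^1 · 359, so d = 359.
2^1 ≡ 2 (mod 719)
2^2 ≡ 2^2 = 4 ≡ 4 (mod 719)
2^4 ≡ 4^2 = 16 ≡ 16 (mod 719)
2^8 ≡ 16^2 = 256 ≡ 256 (mod 719)
2^16 ≡ 256^2 = 65536 ≡ 107 (mod 719)
2^32 ≡ 107^2 = 11449 ≡ 664 (mod 719)
2^64 ≡ 664^2 = 440896 ≡ 149 (mod 719)
2^128 ≡ 149^2 = 22201 ≡ 631 (mod 719)
2^256 ≡ 631^2 = 398161 ≡ 554 (mod 719)
359 = 256 + 64 + 32 + 4 + 2 + 1 in binary powers of 2.
So 2^359 ≡ 554 · 149 · 664 · 16 · 4 · 2 ≡ 1 (mod 719).
Since 2^d ≡ 1 (mod 719), base 2 does not prove 719 composite.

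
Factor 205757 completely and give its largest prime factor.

83

205757 = 37 · 5561
5561 = 67 · 83
83 is prime.
So 205757 = 37 · 67 · 83; the largest prime factor is 83.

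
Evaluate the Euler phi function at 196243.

Factor: 196243 = 29 · 67 · 101.
φ(196243) = (29−1) · (67−1) · (101−1) = 28 · 66 · 100 = 184800.

184800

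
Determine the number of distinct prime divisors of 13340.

13340 = 2^2 · 3335
3335 = 5 · 667
667 = 23 · 29
13340 = 2^2 · 5 · 23 · 29, which has 4 distinct prime factors.

4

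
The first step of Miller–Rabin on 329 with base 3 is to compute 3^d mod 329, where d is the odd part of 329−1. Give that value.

329 − 1 = 328 = 2^3 · 41, so d = 41.
3^1 ≡ 3 (mod 329)
3^2 ≡ 3^2 = 9 ≡ 9 (mod 329)
3^4 ≡ 9^2 = 81 ≡ 81 (mod 329)
3^8 ≡ 81^2 = 6561 ≡ 310 (mod 329)
3^16 ≡ 310^2 = 96100 ≡ 32 (mod 329)
3^32 ≡ 32^2 = 1024 ≡ 37 (mod 329)
41 = 32 + 8 + 1 in binary powers of 2.
So 3^41 ≡ 37 · 310 · 3 ≡ 194 (mod 329).
Squaring chain: 194 → 130 → 121; never reaches −1, so base 3 is a Miller–Rabin witness that 329 is composite.

194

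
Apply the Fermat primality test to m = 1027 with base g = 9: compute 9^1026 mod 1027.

9^1 ≡ 9 (mod 1027)
9^2 ≡ 9^2 = 81 ≡ 81 (mod 1027)
9^4 ≡ 81^2 = 6561 ≡ 399 (mod 1027)
9^8 ≡ 399^2 = 159201 ≡ 16 (mod 1027)
9^16 ≡ 16^2 = 256 ≡ 256 (mod 1027)
9^32 ≡ 256^2 = 65536 ≡ 835 (mod 1027)
9^64 ≡ 835^2 = 697225 ≡ 919 (mod 1027)
9^128 ≡ 919^2 = 844561 ≡ 367 (mod 1027)
9^256 ≡ 367^2 = 134689 ≡ 152 (mod 1027)
9^512 ≡ 152^2 = 23104 ≡ 510 (mod 1027)
9^1024 ≡ 510^2 = 260100 ≡ 269 (mod 1027)
1026 = 1024 + 2 in binary powers of 2.
So 9^1026 ≡ 269 · 81 ≡ 222 (mod 1027).
Since 222 ≠ 1, base 9 is a Fermat witness: 1027 is composite.

222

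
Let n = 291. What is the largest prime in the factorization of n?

291 = 3 · 97
97 is prime.
So 291 = 3 · 97; the largest prime factor is 97.

97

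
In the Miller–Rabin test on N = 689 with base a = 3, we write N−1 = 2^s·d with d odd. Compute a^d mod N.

432

689 − 1 = 688 = 2^4 · 43, so d = 43.
3^1 ≡ 3 (mod 689)
3^2 ≡ 3^2 = 9 ≡ 9 (mod 689)
3^4 ≡ 9^2 = 81 ≡ 81 (mod 689)
3^8 ≡ 81^2 = 6561 ≡ 360 (mod 689)
3^16 ≡ 360^2 = 129600 ≡ 68 (mod 689)
3^32 ≡ 68^2 = 4624 ≡ 490 (mod 689)
43 = 32 + 8 + 2 + 1 in binary powers of 2.
So 3^43 ≡ 490 · 360 · 9 · 3 ≡ 432 (mod 689).
Squaring chain: 432 → 594 → 68 → 490; never reaches −1, so base 3 is a Miller–Rabin witness that 689 is composite.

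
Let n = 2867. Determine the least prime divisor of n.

47

2867 is odd.
Digit sum 23, not divisible by 3.
Ends in 7: not divisible by 5.
7: 2867 = 7·409 + 4
11: 2867 = 11·260 + 7
13: 2867 = 13·220 + 7
17: 2867 = 17·168 + 11
19: 2867 = 19·150 + 17
23: 2867 = 23·124 + 15
29: 2867 = 29·98 + 25
31: 2867 = 31·92 + 15
37: 2867 = 37·77 + 18
41: 2867 = 41·69 + 38
43: 2867 = 43·66 + 29
47: 2867 = 47·61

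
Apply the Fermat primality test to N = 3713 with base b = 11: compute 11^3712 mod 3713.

11^1 ≡ 11 (mod 3713)
11^2 ≡ 11^2 = 121 ≡ 121 (mod 3713)
11^4 ≡ 121^2 = 14641 ≡ 3502 (mod 3713)
11^8 ≡ 3502^2 = 12264004 ≡ 3678 (mod 3713)
11^16 ≡ 3678^2 = 13527684 ≡ 1225 (mod 3713)
11^32 ≡ 1225^2 = 1500625 ≡ 573 (mod 3713)
11^64 ≡ 573^2 = 328329 ≡ 1585 (mod 3713)
11^128 ≡ 1585^2 = 2512225 ≡ 2237 (mod 3713)
11^256 ≡ 2237^2 = 5004169 ≡ 2758 (mod 3713)
11^512 ≡ 2758^2 = 7606564 ≡ 2340 (mod 3713)
11^1024 ≡ 2340^2 = 5475600 ≡ 2638 (mod 3713)
11^2048 ≡ 2638^2 = 6959044 ≡ 882 (mod 3713)
3712 = 2048 + 1024 + 512 + 128 in binary powers of 2.
So 11^3712 ≡ 882 · 2638 · 2340 · 2237 ≡ 2453 (mod 3713).
Since 2453 ≠ 1, base 11 is a Fermat witness: 3713 is composite.

2453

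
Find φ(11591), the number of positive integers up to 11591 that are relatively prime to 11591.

11352

Factor: 11591 = 67 · 173.
φ(11591) = (67−1) · (173−1) = 66 · 172 = 11352.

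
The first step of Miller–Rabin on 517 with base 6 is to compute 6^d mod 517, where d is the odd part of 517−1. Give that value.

486

517 − 1 = 516 = 2^2 · 129, so d = 129.
6^1 ≡ 6 (mod 517)
6^2 ≡ 6^2 = 36 ≡ 36 (mod 517)
6^4 ≡ 36^2 = 1296 ≡ 262 (mod 517)
6^8 ≡ 262^2 = 68644 ≡ 400 (mod 517)
6^16 ≡ 400^2 = 160000 ≡ 247 (mod 517)
6^32 ≡ 247^2 = 61009 ≡ 3 (mod 517)
6^64 ≡ 3^2 = 9 ≡ 9 (mod 517)
6^128 ≡ 9^2 = 81 ≡ 81 (mod 517)
129 = 128 + 1 in binary powers of 2.
So 6^129 ≡ 81 · 6 ≡ 486 (mod 517).
Squaring chain: 486 → 444; never reaches −1, so base 6 is a Miller–Rabin witness that 517 is composite.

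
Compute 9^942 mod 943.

901

9^1 ≡ 9 (mod 943)
9^2 ≡ 9^2 = 81 ≡ 81 (mod 943)
9^4 ≡ 81^2 = 6561 ≡ 903 (mod 943)
9^8 ≡ 903^2 = 815409 ≡ 657 (mod 943)
9^16 ≡ 657^2 = 431649 ≡ 698 (mod 943)
9^32 ≡ 698^2 = 487204 ≡ 616 (mod 943)
9^64 ≡ 616^2 = 379456 ≡ 370 (mod 943)
9^128 ≡ 370^2 = 136900 ≡ 165 (mod 943)
9^256 ≡ 165^2 = 27225 ≡ 821 (mod 943)
9^512 ≡ 821^2 = 674041 ≡ 739 (mod 943)
942 = 512 + 256 + 128 + 32 + 8 + 4 + 2 in binary powers of 2.
So 9^942 ≡ 739 · 821 · 165 · 616 · 657 · 903 · 81 ≡ 901 (mod 943).
Since 901 ≠ 1, base 9 is a Fermat witness: 943 is composite.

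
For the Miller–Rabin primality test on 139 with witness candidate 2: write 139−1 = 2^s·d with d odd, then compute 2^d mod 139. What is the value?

139 − 1 = 138 = 2^1 · 69, so d = 69.
2^1 ≡ 2 (mod 139)
2^2 ≡ 2^2 = 4 ≡ 4 (mod 139)
2^4 ≡ 4^2 = 16 ≡ 16 (mod 139)
2^8 ≡ 16^2 = 256 ≡ 117 (mod 139)
2^16 ≡ 117^2 = 13689 ≡ 67 (mod 139)
2^32 ≡ 67^2 = 4489 ≡ 41 (mod 139)
2^64 ≡ 41^2 = 1681 ≡ 13 (mod 139)
69 = 64 + 4 + 1 in binary powers of 2.
So 2^69 ≡ 13 · 16 · 2 ≡ 138 (mod 139).
Since 2^d ≡ 138 (mod 139), base 2 does not prove 139 composite.

138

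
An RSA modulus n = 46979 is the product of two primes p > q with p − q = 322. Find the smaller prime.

Since p = q + 322, we have 46979 = q(q + 322), so q² + 322q − 46979 = 0.
Discriminant: 322² + 4·46979 = 103684 + 187916 = 291600; √291600 = 540.
q = (−322 + 540)/2 = 109, and p = q + 322 = 431.
Check: 109 · 431 = 46979.

109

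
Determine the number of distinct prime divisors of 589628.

5

589628 = 2^2 · 147407
147407 = 13 · 11339
11339 = 17 · 667
667 = 23 · 29
589628 = 2^2 · 13 · 17 · 23 · 29, which has 5 distinct prime factors.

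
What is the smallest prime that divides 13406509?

13406509 is odd.
Digit sum 28, not divisible by 3.
Ends in 9: not divisible by 5.
7: 13406509 = 7·1915215 + 4
11: 13406509 = 11·1218773 + 6
13: 13406509 = 13·1031269 + 12
17: 13406509 = 17·788618 + 3
19: 13406509 = 19·705605 + 14
23: 13406509 = 23·582891 + 16
29: 13406509 = 29·462293 + 12
31: 13406509 = 31·432468 + 1
37: 13406509 = 37·362338 + 3
41: 13406509 = 41·326988 + 1
43: 13406509 = 43·311779 + 12
47: 13406509 = 47·285244 + 41
53: 13406509 = 53·252953

53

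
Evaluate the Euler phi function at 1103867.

1070784

Factor: 1103867 = 79 · 89 · 157.
φ(1103867) = (79−1) · (89−1) · (157−1) = 78 · 88 · 156 = 1070784.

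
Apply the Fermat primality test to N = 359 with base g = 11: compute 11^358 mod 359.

11^1 ≡ 11 (mod 359)
11^2 ≡ 11^2 = 121 ≡ 121 (mod 359)
11^4 ≡ 121^2 = 14641 ≡ 281 (mod 359)
11^8 ≡ 281^2 = 78961 ≡ 340 (mod 359)
11^16 ≡ 340^2 = 115600 ≡ 2 (mod 359)
11^32 ≡ 2^2 = 4 ≡ 4 (mod 359)
11^64 ≡ 4^2 = 16 ≡ 16 (mod 359)
11^128 ≡ 16^2 = 256 ≡ 256 (mod 359)
11^256 ≡ 256^2 = 65536 ≡ 198 (mod 359)
358 = 256 + 64 + 32 + 4 + 2 in binary powers of 2.
So 11^358 ≡ 198 · 16 · 4 · 281 · 121 ≡ 1 (mod 359).
Since the result is 1, base 11 gives no evidence that 359 is composite.

1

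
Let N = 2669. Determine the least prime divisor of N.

2669 is odd.
Digit sum 23, not divisible by 3.
Ends in 9: not divisible by 5.
7: 2669 = 7·381 + 2
11: 2669 = 11·242 + 7
13: 2669 = 13·205 + 4
17: 2669 = 17·157

17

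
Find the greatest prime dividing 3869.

3869 = 53 · 73
73 is prime.
So 3869 = 53 · 73; the largest prime factor is 73.

73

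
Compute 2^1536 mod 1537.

2^1 ≡ 2 (mod 1537)
2^2 ≡ 2^2 = 4 ≡ 4 (mod 1537)
2^4 ≡ 4^2 = 16 ≡ 16 (mod 1537)
2^8 ≡ 16^2 = 256 ≡ 256 (mod 1537)
2^16 ≡ 256^2 = 65536 ≡ 982 (mod 1537)
2^32 ≡ 982^2 = 964324 ≡ 625 (mod 1537)
2^64 ≡ 625^2 = 390625 ≡ 227 (mod 1537)
2^128 ≡ 227^2 = 51529 ≡ 808 (mod 1537)
2^256 ≡ 808^2 = 652864 ≡ 1176 (mod 1537)
2^512 ≡ 1176^2 = 1382976 ≡ 1213 (mod 1537)
2^1024 ≡ 1213^2 = 1471369 ≡ 460 (mod 1537)
1536 = 1024 + 512 in binary powers of 2.
So 2^1536 ≡ 460 · 1213 ≡ 49 (mod 1537).
Since 49 ≠ 1, base 2 is a Fermat witness: 1537 is composite.

49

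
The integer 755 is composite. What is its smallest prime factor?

755 is odd.
Digit sum 17, not divisible by 3.
Ends in 5: divisible by 5.

5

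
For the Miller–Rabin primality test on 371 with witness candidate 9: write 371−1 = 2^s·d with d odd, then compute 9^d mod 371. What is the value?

371 − 1 = 370 = 2^1 · 185, so d = 185.
9^1 ≡ 9 (mod 371)
9^2 ≡ 9^2 = 81 ≡ 81 (mod 371)
9^4 ≡ 81^2 = 6561 ≡ 254 (mod 371)
9^8 ≡ 254^2 = 64516 ≡ 333 (mod 371)
9^16 ≡ 333^2 = 110889 ≡ 331 (mod 371)
9^32 ≡ 331^2 = 109561 ≡ 116 (mod 371)
9^64 ≡ 116^2 = 13456 ≡ 100 (mod 371)
9^128 ≡ 100^2 = 10000 ≡ 354 (mod 371)
185 = 128 + 32 + 16 + 8 + 1 in binary powers of 2.
So 9^185 ≡ 354 · 116 · 331 · 333 · 9 ≡ 305 (mod 371).
Squaring chain: 305; never reaches −1, so base 9 is a Miller–Rabin witness that 371 is composite.

305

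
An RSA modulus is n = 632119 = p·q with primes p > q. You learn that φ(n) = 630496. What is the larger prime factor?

φ(n) = (p−1)(q−1) = n − (p+q) + 1, so p + q = 632119 − 630496 + 1 = 1624.
p and q are the roots of t² − 1624t + 632119 = 0.
Discriminant: 1624² − 4·632119 = 2637376 − 2528476 = 108900; √108900 = 330.
q = (1624 − 330)/2 = 647, p = (1624 + 330)/2 = 977.
Check: 647 · 977 = 632119.

977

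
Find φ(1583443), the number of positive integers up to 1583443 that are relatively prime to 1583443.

1539648

Factor: 1583443 = 73 · 109 · 199.
φ(1583443) = (73−1) · (109−1) · (199−1) = 72 · 108 · 198 = 1539648.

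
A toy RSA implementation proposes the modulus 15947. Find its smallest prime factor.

37

15947 is odd.
Digit sum 26, not divisible by 3.
Ends in 7: not divisible by 5.
7: 15947 = 7·2278 + 1
11: 15947 = 11·1449 + 8
13: 15947 = 13·1226 + 9
17: 15947 = 17·938 + 1
19: 15947 = 19·839 + 6
23: 15947 = 23·693 + 8
29: 15947 = 29·549 + 26
31: 15947 = 31·514 + 13
37: 15947 = 37·431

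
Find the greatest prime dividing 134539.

134539 = 19 · 7081
7081 = 73 · 97
97 is prime.
So 134539 = 19 · 73 · 97; the largest prime factor is 97.

97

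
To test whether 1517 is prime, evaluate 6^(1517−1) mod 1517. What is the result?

6^1 ≡ 6 (mod 1517)
6^2 ≡ 6^2 = 36 ≡ 36 (mod 1517)
6^4 ≡ 36^2 = 1296 ≡ 1296 (mod 1517)
6^8 ≡ 1296^2 = 1679616 ≡ 297 (mod 1517)
6^16 ≡ 297^2 = 88209 ≡ 223 (mod 1517)
6^32 ≡ 223^2 = 49729 ≡ 1185 (mod 1517)
6^64 ≡ 1185^2 = 1404225 ≡ 1000 (mod 1517)
6^128 ≡ 1000^2 = 1000000 ≡ 297 (mod 1517)
6^256 ≡ 297^2 = 88209 ≡ 223 (mod 1517)
6^512 ≡ 223^2 = 49729 ≡ 1185 (mod 1517)
6^1024 ≡ 1185^2 = 1404225 ≡ 1000 (mod 1517)
1516 = 1024 + 256 + 128 + 64 + 32 + 8 + 4 in binary powers of 2.
So 6^1516 ≡ 1000 · 223 · 297 · 1000 · 1185 · 297 · 1296 ≡ 556 (mod 1517).
Since 556 ≠ 1, base 6 is a Fermat witness: 1517 is composite.

556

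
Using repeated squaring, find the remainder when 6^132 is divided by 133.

6^1 ≡ 6 (mod 133)
6^2 ≡ 6^2 = 36 ≡ 36 (mod 133)
6^4 ≡ 36^2 = 1296 ≡ 99 (mod 133)
6^8 ≡ 99^2 = 9801 ≡ 92 (mod 133)
6^16 ≡ 92^2 = 8464 ≡ 85 (mod 133)
6^32 ≡ 85^2 = 7225 ≡ 43 (mod 133)
6^64 ≡ 43^2 = 1849 ≡ 120 (mod 133)
6^128 ≡ 120^2 = 14400 ≡ 36 (mod 133)
132 = 128 + 4 in binary powers of 2.
So 6^132 ≡ 36 · 99 ≡ 106 (mod 133).
Since 106 ≠ 1, base 6 is a Fermat witness: 133 is composite.

106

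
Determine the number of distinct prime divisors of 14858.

4

14858 = 2 · 7429
7429 = 17 · 437
437 = 19 · 23
14858 = 2 · 17 · 19 · 23, which has 4 distinct prime factors.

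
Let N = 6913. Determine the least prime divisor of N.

31

6913 is odd.
Digit sum 19, not divisible by 3.
Ends in 3: not divisible by 5.
7: 6913 = 7·987 + 4
11: 6913 = 11·628 + 5
13: 6913 = 13·531 + 10
17: 6913 = 17·406 + 11
19: 6913 = 19·363 + 16
23: 6913 = 23·300 + 13
29: 6913 = 29·238 + 11
31: 6913 = 31·223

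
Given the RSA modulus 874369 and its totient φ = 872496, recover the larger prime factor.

φ(n) = (p−1)(q−1) = n − (p+q) + 1, so p + q = 874369 − 872496 + 1 = 1874.
p and q are the roots of t² − 1874t + 874369 = 0.
Discriminant: 1874² − 4·874369 = 3511876 − 3497476 = 14400; √14400 = 120.
q = (1874 − 120)/2 = 877, p = (1874 + 120)/2 = 997.
Check: 877 · 997 = 874369.

997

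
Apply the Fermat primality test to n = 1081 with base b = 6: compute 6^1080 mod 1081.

6^1 ≡ 6 (mod 1081)
6^2 ≡ 6^2 = 36 ≡ 36 (mod 1081)
6^4 ≡ 36^2 = 1296 ≡ 215 (mod 1081)
6^8 ≡ 215^2 = 46225 ≡ 823 (mod 1081)
6^16 ≡ 823^2 = 677329 ≡ 623 (mod 1081)
6^32 ≡ 623^2 = 388129 ≡ 50 (mod 1081)
6^64 ≡ 50^2 = 2500 ≡ 338 (mod 1081)
6^128 ≡ 338^2 = 114244 ≡ 739 (mod 1081)
6^256 ≡ 739^2 = 546121 ≡ 216 (mod 1081)
6^512 ≡ 216^2 = 46656 ≡ 173 (mod 1081)
6^1024 ≡ 173^2 = 29929 ≡ 742 (mod 1081)
1080 = 1024 + 32 + 16 + 8 in binary powers of 2.
So 6^1080 ≡ 742 · 50 · 623 · 823 ≡ 243 (mod 1081).
Since 243 ≠ 1, base 6 is a Fermat witness: 1081 is composite.

243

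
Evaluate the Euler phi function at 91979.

Factor: 91979 = 19 · 47 · 103.
φ(91979) = (19−1) · (47−1) · (103−1) = 18 · 46 · 102 = 84456.

84456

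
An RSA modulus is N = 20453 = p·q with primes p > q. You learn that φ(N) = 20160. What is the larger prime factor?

181

φ(n) = (p−1)(q−1) = n − (p+q) + 1, so p + q = 20453 − 20160 + 1 = 294.
p and q are the roots of t² − 294t + 20453 = 0.
Discriminant: 294² − 4·20453 = 86436 − 81812 = 4624; √4624 = 68.
q = (294 − 68)/2 = 113, p = (294 + 68)/2 = 181.
Check: 113 · 181 = 20453.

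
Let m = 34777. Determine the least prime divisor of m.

34777 is odd.
Digit sum 28, not divisible by 3.
Ends in 7: not divisible by 5.
7: 34777 = 7·4968 + 1
11: 34777 = 11·3161 + 6
13: 34777 = 13·2675 + 2
17: 34777 = 17·2045 + 12
19: 34777 = 19·1830 + 7
23: 34777 = 23·1512 + 1
29: 34777 = 29·1199 + 6
31: 34777 = 31·1121 + 26
37: 34777 = 37·939 + 34
41: 34777 = 41·848 + 9
43: 34777 = 43·808 + 33
47: 34777 = 47·739 + 44
53: 34777 = 53·656 + 9
59: 34777 = 59·589 + 26
61: 34777 = 61·570 + 7
67: 34777 = 67·519 + 4
71: 34777 = 71·489 + 58
73: 34777 = 73·476 + 29
79: 34777 = 79·440 + 17
83: 34777 = 83·419

83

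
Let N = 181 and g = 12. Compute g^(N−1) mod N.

12^1 ≡ 12 (mod 181)
12^2 ≡ 12^2 = 144 ≡ 144 (mod 181)
12^4 ≡ 144^2 = 20736 ≡ 102 (mod 181)
12^8 ≡ 102^2 = 10404 ≡ 87 (mod 181)
12^16 ≡ 87^2 = 7569 ≡ 148 (mod 181)
12^32 ≡ 148^2 = 21904 ≡ 3 (mod 181)
12^64 ≡ 3^2 = 9 ≡ 9 (mod 181)
12^128 ≡ 9^2 = 81 ≡ 81 (mod 181)
180 = 128 + 32 + 16 + 4 in binary powers of 2.
So 12^180 ≡ 81 · 3 · 148 · 102 ≡ 1 (mod 181).
Since the result is 1, base 12 gives no evidence that 181 is composite.

1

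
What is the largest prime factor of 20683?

43

20683 = 13 · 1591
1591 = 37 · 43
43 is prime.
So 20683 = 13 · 37 · 43; the largest prime factor is 43.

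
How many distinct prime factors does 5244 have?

4

5244 = 2^2 · 1311
1311 = 3 · 437
437 = 19 · 23
5244 = 2^2 · 3 · 19 · 23, which has 4 distinct prime factors.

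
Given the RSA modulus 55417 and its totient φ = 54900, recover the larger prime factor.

φ(n) = (p−1)(q−1) = n − (p+q) + 1, so p + q = 55417 − 54900 + 1 = 518.
p and q are the roots of t² − 518t + 55417 = 0.
Discriminant: 518² − 4·55417 = 268324 − 221668 = 46656; √46656 = 216.
q = (518 − 216)/2 = 151, p = (518 + 216)/2 = 367.
Check: 151 · 367 = 55417.

367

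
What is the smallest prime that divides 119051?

119051 is odd.
Digit sum 17, not divisible by 3.
Ends in 1: not divisible by 5.
7: 119051 = 7·17007 + 2
11: 119051 = 11·10822 + 9
13: 119051 = 13·9157 + 10
17: 119051 = 17·7003

17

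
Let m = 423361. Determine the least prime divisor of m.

423361 is odd.
Digit sum 19, not divisible by 3.
Ends in 1: not divisible by 5.
7: 423361 = 7·60480 + 1
11: 423361 = 11·38487 + 4
13: 423361 = 13·32566 + 3
17: 423361 = 17·24903 + 10
19: 423361 = 19·22282 + 3
23: 423361 = 23·18407

23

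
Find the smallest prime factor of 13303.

13303 is odd.
Digit sum 10, not divisible by 3.
Ends in 3: not divisible by 5.
7: 13303 = 7·1900 + 3
11: 13303 = 11·1209 + 4
13: 13303 = 13·1023 + 4
17: 13303 = 17·782 + 9
19: 13303 = 19·700 + 3
23: 13303 = 23·578 + 9
29: 13303 = 29·458 + 21
31: 13303 = 31·429 + 4
37: 13303 = 37·359 + 20
41: 13303 = 41·324 + 19
43: 13303 = 43·309 + 16
47: 13303 = 47·283 + 2
53: 13303 = 53·251

53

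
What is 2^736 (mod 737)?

86

2^1 ≡ 2 (mod 737)
2^2 ≡ 2^2 = 4 ≡ 4 (mod 737)
2^4 ≡ 4^2 = 16 ≡ 16 (mod 737)
2^8 ≡ 16^2 = 256 ≡ 256 (mod 737)
2^16 ≡ 256^2 = 65536 ≡ 680 (mod 737)
2^32 ≡ 680^2 = 462400 ≡ 301 (mod 737)
2^64 ≡ 301^2 = 90601 ≡ 687 (mod 737)
2^128 ≡ 687^2 = 471969 ≡ 289 (mod 737)
2^256 ≡ 289^2 = 83521 ≡ 240 (mod 737)
2^512 ≡ 240^2 = 57600 ≡ 114 (mod 737)
736 = 512 + 128 + 64 + 32 in binary powers of 2.
So 2^736 ≡ 114 · 289 · 687 · 301 ≡ 86 (mod 737).
Since 86 ≠ 1, base 2 is a Fermat witness: 737 is composite.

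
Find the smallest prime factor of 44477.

79

44477 is odd.
Digit sum 26, not divisible by 3.
Ends in 7: not divisible by 5.
7: 44477 = 7·6353 + 6
11: 44477 = 11·4043 + 4
13: 44477 = 13·3421 + 4
17: 44477 = 17·2616 + 5
19: 44477 = 19·2340 + 17
23: 44477 = 23·1933 + 18
29: 44477 = 29·1533 + 20
31: 44477 = 31·1434 + 23
37: 44477 = 37·1202 + 3
41: 44477 = 41·1084 + 33
43: 44477 = 43·1034 + 15
47: 44477 = 47·946 + 15
53: 44477 = 53·839 + 10
59: 44477 = 59·753 + 50
61: 44477 = 61·729 + 8
67: 44477 = 67·663 + 56
71: 44477 = 71·626 + 31
73: 44477 = 73·609 + 20
79: 44477 = 79·563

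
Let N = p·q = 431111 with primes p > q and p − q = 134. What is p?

727

Since p = q + 134, we have 431111 = q(q + 134), so q² + 134q − 431111 = 0.
Discriminant: 134² + 4·431111 = 17956 + 1724444 = 1742400; √1742400 = 1320.
q = (−134 + 1320)/2 = 593, and p = q + 134 = 727.
Check: 593 · 727 = 431111.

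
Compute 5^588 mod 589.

5^1 ≡ 5 (mod 589)
5^2 ≡ 5^2 = 25 ≡ 25 (mod 589)
5^4 ≡ 25^2 = 625 ≡ 36 (mod 589)
5^8 ≡ 36^2 = 1296 ≡ 118 (mod 589)
5^16 ≡ 118^2 = 13924 ≡ 377 (mod 589)
5^32 ≡ 377^2 = 142129 ≡ 180 (mod 589)
5^64 ≡ 180^2 = 32400 ≡ 5 (mod 589)
5^128 ≡ 5^2 = 25 ≡ 25 (mod 589)
5^256 ≡ 25^2 = 625 ≡ 36 (mod 589)
5^512 ≡ 36^2 = 1296 ≡ 118 (mod 589)
588 = 512 + 64 + 8 + 4 in binary powers of 2.
So 5^588 ≡ 118 · 5 · 118 · 36 ≡ 125 (mod 589).
Since 125 ≠ 1, base 5 is a Fermat witness: 589 is composite.

125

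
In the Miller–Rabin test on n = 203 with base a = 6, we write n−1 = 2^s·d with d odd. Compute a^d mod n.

203 − 1 = 202 = 2^1 · 101, so d = 101.
6^1 ≡ 6 (mod 203)
6^2 ≡ 6^2 = 36 ≡ 36 (mod 203)
6^4 ≡ 36^2 = 1296 ≡ 78 (mod 203)
6^8 ≡ 78^2 = 6084 ≡ 197 (mod 203)
6^16 ≡ 197^2 = 38809 ≡ 36 (mod 203)
6^32 ≡ 36^2 = 1296 ≡ 78 (mod 203)
6^64 ≡ 78^2 = 6084 ≡ 197 (mod 203)
101 = 64 + 32 + 4 + 1 in binary powers of 2.
So 6^101 ≡ 197 · 78 · 78 · 6 ≡ 13 (mod 203).
Squaring chain: 13; never reaches −1, so base 6 is a Miller–Rabin witness that 203 is composite.

13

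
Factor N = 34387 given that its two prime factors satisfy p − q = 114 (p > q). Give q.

Since p = q + 114, we have 34387 = q(q + 114), so q² + 114q − 34387 = 0.
Discriminant: 114² + 4·34387 = 12996 + 137548 = 150544; √150544 = 388.
q = (−114 + 388)/2 = 137, and p = q + 114 = 251.
Check: 137 · 251 = 34387.

137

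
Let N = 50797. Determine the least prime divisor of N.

79

50797 is odd.
Digit sum 28, not divisible by 3.
Ends in 7: not divisible by 5.
7: 50797 = 7·7256 + 5
11: 50797 = 11·4617 + 10
13: 50797 = 13·3907 + 6
17: 50797 = 17·2988 + 1
19: 50797 = 19·2673 + 10
23: 50797 = 23·2208 + 13
29: 50797 = 29·1751 + 18
31: 50797 = 31·1638 + 19
37: 50797 = 37·1372 + 33
41: 50797 = 41·1238 + 39
43: 50797 = 43·1181 + 14
47: 50797 = 47·1080 + 37
53: 50797 = 53·958 + 23
59: 50797 = 59·860 + 57
61: 50797 = 61·832 + 45
67: 50797 = 67·758 + 11
71: 50797 = 71·715 + 32
73: 50797 = 73·695 + 62
79: 50797 = 79·643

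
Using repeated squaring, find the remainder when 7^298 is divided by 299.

108

7^1 ≡ 7 (mod 299)
7^2 ≡ 7^2 = 49 ≡ 49 (mod 299)
7^4 ≡ 49^2 = 2401 ≡ 9 (mod 299)
7^8 ≡ 9^2 = 81 ≡ 81 (mod 299)
7^16 ≡ 81^2 = 6561 ≡ 282 (mod 299)
7^32 ≡ 282^2 = 79524 ≡ 289 (mod 299)
7^64 ≡ 289^2 = 83521 ≡ 100 (mod 299)
7^128 ≡ 100^2 = 10000 ≡ 133 (mod 299)
7^256 ≡ 133^2 = 17689 ≡ 48 (mod 299)
298 = 256 + 32 + 8 + 2 in binary powers of 2.
So 7^298 ≡ 48 · 289 · 81 · 49 ≡ 108 (mod 299).
Since 108 ≠ 1, base 7 is a Fermat witness: 299 is composite.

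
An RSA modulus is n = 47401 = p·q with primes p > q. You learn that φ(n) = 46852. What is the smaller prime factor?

φ(n) = (p−1)(q−1) = n − (p+q) + 1, so p + q = 47401 − 46852 + 1 = 550.
p and q are the roots of t² − 550t + 47401 = 0.
Discriminant: 550² − 4·47401 = 302500 − 189604 = 112896; √112896 = 336.
q = (550 − 336)/2 = 107, p = (550 + 336)/2 = 443.
Check: 107 · 443 = 47401.

107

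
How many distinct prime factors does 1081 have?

1081 = 23 · 47
1081 = 23 · 47, which has 2 distinct prime factors.

2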